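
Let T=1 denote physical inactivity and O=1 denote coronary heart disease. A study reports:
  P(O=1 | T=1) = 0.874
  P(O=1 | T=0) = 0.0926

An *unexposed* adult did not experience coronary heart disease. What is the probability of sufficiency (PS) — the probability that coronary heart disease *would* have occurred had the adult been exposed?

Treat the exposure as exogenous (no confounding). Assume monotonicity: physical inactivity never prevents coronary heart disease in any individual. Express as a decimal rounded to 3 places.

PS ≈ 0.861

Let p₁ = 0.874, p₀ = 0.0926.
Under exogeneity and monotonicity, PS = (p₁ − p₀) / (1 − p₀).
PS = (0.874 − 0.0926) / (1 − 0.0926) = 0.7814 / 0.9074 ≈ 0.8611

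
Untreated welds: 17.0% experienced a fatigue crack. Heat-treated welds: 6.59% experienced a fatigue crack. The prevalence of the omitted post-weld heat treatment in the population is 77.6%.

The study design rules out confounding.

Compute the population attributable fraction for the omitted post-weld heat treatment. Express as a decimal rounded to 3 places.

PAF ≈ 0.551

p₁ = 0.17, p₀ = 0.0659.
Overall risk P(Y=1) = π·p₁ + (1−π)·p₀ = 0.776×0.17 + 0.224×0.0659 = 0.14668.
Under exogeneity, PAF = [P(Y=1) − p₀] / P(Y=1).
PAF = (0.14668 − 0.0659) / 0.14668 ≈ 0.5507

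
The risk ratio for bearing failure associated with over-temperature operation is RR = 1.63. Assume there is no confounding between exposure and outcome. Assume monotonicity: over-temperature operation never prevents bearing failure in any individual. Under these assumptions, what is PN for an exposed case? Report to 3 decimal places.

Under exogeneity and monotonicity, PN = (RR − 1) / RR = 1 − 1/RR.
PN = (1.63 − 1) / 1.63 = 0.63 / 1.63 ≈ 0.3865

PN ≈ 0.387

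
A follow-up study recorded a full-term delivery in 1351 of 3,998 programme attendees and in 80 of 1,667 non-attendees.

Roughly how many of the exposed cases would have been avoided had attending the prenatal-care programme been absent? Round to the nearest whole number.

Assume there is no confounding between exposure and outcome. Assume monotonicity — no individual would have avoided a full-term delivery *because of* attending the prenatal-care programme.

p₁ = P(outcome | exposed) = 1351/3998 = 0.33792
p₀ = P(outcome | unexposed) = 80/1667 = 0.04799
PN = (p₁ − p₀)/p₁ = (0.33792 − 0.04799) / 0.33792 ≈ 0.85798.
Attributable cases ≈ PN × (exposed cases) = 0.85798 × 1351 ≈ 1159.13.

about 1159 cases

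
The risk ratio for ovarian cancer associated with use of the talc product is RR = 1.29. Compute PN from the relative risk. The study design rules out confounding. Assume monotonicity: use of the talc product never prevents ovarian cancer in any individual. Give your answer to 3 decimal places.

PN ≈ 0.225

Under exogeneity and monotonicity, PN = (RR − 1) / RR = 1 − 1/RR.
PN = (1.29 − 1) / 1.29 = 0.29 / 1.29 ≈ 0.2248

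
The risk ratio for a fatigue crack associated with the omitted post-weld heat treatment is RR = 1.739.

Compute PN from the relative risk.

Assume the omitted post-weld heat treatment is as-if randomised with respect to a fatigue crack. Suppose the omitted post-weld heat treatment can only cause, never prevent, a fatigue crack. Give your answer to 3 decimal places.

PN ≈ 0.425

Under exogeneity and monotonicity, PN = (RR − 1) / RR = 1 − 1/RR.
PN = (1.739 − 1) / 1.739 = 0.739 / 1.739 ≈ 0.4250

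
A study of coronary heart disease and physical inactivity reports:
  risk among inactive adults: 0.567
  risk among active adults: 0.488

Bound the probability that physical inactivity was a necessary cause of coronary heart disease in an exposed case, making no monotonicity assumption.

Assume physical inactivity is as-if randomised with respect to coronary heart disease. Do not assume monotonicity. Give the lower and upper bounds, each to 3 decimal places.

0.139 ≤ PN ≤ 0.903

Let p₁ = 0.567, p₀ = 0.488.
Under exogeneity alone the bounds on PN are max{0,(p₁−p₀)/p₁} ≤ PN ≤ min{1,(1−p₀)/p₁}.
  lower = (p₁ − p₀)/p₁ = 0.079 / 0.567 ≈ 0.1393
  upper = min{1, (1 − p₀)/p₁} = 0.512 / 0.567 ≈ 0.9030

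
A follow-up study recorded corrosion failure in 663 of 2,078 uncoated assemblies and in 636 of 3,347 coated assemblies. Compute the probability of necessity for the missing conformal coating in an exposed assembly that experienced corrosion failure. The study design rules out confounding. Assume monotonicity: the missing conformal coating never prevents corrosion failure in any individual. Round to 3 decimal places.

p₁ = P(outcome | exposed) = 663/2078 = 0.31906
p₀ = P(outcome | unexposed) = 636/3347 = 0.19002
Under exogeneity and monotonicity, PN = (p₁ − p₀) / p₁.
PN = (0.31906 − 0.19002) / 0.31906 = 0.12904 / 0.31906 ≈ 0.4044

PN ≈ 0.404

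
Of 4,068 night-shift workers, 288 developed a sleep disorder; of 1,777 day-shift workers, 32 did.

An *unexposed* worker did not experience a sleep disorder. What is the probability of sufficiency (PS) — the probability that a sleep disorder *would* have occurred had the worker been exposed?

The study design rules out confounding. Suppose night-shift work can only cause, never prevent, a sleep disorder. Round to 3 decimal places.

PS ≈ 0.054

p₁ = P(outcome | exposed) = 288/4068 = 0.070796
p₀ = P(outcome | unexposed) = 32/1777 = 0.018008
Under exogeneity and monotonicity, PS = (p₁ − p₀) / (1 − p₀).
PS = (0.070796 − 0.018008) / (1 − 0.018008) = 0.052789 / 0.98199 ≈ 0.0538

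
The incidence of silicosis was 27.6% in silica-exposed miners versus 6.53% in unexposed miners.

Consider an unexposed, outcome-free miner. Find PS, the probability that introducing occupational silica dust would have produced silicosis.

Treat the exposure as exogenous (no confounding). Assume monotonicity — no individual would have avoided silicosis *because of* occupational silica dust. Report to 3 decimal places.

p₁ = 0.276, p₀ = 0.0653.
Under exogeneity and monotonicity, PS = (p₁ − p₀) / (1 − p₀).
PS = (0.276 − 0.0653) / (1 − 0.0653) = 0.2107 / 0.9347 ≈ 0.2254

PS ≈ 0.225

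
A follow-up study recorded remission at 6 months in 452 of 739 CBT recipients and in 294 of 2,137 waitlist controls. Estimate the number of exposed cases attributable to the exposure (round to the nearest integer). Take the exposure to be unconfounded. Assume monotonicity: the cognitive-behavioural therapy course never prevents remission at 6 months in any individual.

about 350 cases

p₁ = P(outcome | exposed) = 452/739 = 0.61164
p₀ = P(outcome | unexposed) = 294/2137 = 0.13758
PN = (p₁ − p₀)/p₁ = (0.61164 − 0.13758) / 0.61164 ≈ 0.77507.
Attributable cases ≈ PN × (exposed cases) = 0.77507 × 452 ≈ 350.33.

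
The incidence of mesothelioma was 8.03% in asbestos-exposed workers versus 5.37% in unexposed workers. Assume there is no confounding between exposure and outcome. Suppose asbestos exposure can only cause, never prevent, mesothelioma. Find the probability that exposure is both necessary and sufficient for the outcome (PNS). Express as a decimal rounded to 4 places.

PNS ≈ 0.0266

p₁ = 0.0803, p₀ = 0.0537.
Under exogeneity and monotonicity, PNS = p₁ − p₀.
PNS = 0.0803 − 0.0537 = 0.0266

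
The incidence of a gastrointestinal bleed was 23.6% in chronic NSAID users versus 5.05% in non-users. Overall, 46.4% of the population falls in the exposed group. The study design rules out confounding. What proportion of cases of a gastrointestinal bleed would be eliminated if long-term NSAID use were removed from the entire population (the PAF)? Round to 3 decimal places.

p₁ = 0.236, p₀ = 0.0505.
Overall risk P(Y=1) = π·p₁ + (1−π)·p₀ = 0.464×0.236 + 0.536×0.0505 = 0.13657.
Under exogeneity, PAF = [P(Y=1) − p₀] / P(Y=1).
PAF = (0.13657 − 0.0505) / 0.13657 ≈ 0.6302

PAF ≈ 0.630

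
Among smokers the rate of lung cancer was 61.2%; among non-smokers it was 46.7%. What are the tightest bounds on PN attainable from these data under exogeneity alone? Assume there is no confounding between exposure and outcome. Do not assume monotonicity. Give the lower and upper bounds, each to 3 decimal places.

p₁ = 0.612, p₀ = 0.467.
Under exogeneity alone the bounds on PN are max{0,(p₁−p₀)/p₁} ≤ PN ≤ min{1,(1−p₀)/p₁}.
  lower = (p₁ − p₀)/p₁ = 0.145 / 0.612 ≈ 0.2369
  upper = min{1, (1 − p₀)/p₁} = 0.533 / 0.612 ≈ 0.8709

0.237 ≤ PN ≤ 0.871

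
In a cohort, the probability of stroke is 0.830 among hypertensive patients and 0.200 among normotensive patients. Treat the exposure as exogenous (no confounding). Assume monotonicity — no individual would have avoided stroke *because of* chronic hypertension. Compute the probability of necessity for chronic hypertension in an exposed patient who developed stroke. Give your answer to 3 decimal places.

Let p₁ = 0.83, p₀ = 0.2.
Under exogeneity and monotonicity, PN = (p₁ − p₀) / p₁.
PN = (0.83 − 0.2) / 0.83 = 0.63 / 0.83 ≈ 0.7590

PN ≈ 0.759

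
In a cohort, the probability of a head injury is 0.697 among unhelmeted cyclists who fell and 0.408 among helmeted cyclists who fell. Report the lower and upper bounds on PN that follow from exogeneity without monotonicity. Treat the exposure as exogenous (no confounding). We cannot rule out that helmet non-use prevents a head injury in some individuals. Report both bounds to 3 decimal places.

0.415 ≤ PN ≤ 0.849

Let p₁ = 0.697, p₀ = 0.408.
Under exogeneity alone the bounds on PN are max{0,(p₁−p₀)/p₁} ≤ PN ≤ min{1,(1−p₀)/p₁}.
  lower = (p₁ − p₀)/p₁ = 0.289 / 0.697 ≈ 0.4146
  upper = min{1, (1 − p₀)/p₁} = 0.592 / 0.697 ≈ 0.8494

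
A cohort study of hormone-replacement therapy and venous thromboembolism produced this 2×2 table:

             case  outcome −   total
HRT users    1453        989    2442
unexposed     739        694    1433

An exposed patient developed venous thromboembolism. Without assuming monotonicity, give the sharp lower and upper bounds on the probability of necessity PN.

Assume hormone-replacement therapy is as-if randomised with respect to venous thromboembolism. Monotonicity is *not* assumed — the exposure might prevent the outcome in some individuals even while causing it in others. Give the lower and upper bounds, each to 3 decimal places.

p₁ = P(outcome | exposed) = 1453/2442 = 0.595
p₀ = P(outcome | unexposed) = 739/1433 = 0.5157
Under exogeneity alone the bounds on PN are max{0,(p₁−p₀)/p₁} ≤ PN ≤ min{1,(1−p₀)/p₁}.
  lower = (p₁ − p₀)/p₁ = 0.079303 / 0.595 ≈ 0.1333
  upper = min{1, (1 − p₀)/p₁} = 0.4843 / 0.595 ≈ 0.8139

0.133 ≤ PN ≤ 0.814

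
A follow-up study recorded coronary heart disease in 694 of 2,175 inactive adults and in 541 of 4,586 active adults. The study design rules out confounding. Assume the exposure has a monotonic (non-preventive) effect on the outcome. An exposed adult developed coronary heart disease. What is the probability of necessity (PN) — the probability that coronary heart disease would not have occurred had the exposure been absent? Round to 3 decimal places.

PN ≈ 0.630

p₁ = P(outcome | exposed) = 694/2175 = 0.31908
p₀ = P(outcome | unexposed) = 541/4586 = 0.11797
Under exogeneity and monotonicity, PN = (p₁ − p₀) / p₁.
PN = (0.31908 − 0.11797) / 0.31908 = 0.20111 / 0.31908 ≈ 0.6303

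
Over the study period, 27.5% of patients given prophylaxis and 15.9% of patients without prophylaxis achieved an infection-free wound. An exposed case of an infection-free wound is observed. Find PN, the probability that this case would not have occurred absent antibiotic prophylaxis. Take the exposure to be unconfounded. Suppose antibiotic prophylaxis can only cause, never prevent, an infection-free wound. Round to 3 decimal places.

PN ≈ 0.422

p₁ = 0.275, p₀ = 0.159.
Under exogeneity and monotonicity, PN = (p₁ − p₀) / p₁.
PN = (0.275 − 0.159) / 0.275 = 0.116 / 0.275 ≈ 0.4218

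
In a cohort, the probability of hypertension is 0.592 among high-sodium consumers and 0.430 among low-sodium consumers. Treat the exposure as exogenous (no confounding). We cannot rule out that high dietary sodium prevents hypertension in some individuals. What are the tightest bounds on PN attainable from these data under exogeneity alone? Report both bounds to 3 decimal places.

0.274 ≤ PN ≤ 0.963

Let p₁ = 0.592, p₀ = 0.43.
Under exogeneity alone the bounds on PN are max{0,(p₁−p₀)/p₁} ≤ PN ≤ min{1,(1−p₀)/p₁}.
  lower = (p₁ − p₀)/p₁ = 0.162 / 0.592 ≈ 0.2736
  upper = min{1, (1 − p₀)/p₁} = 0.57 / 0.592 ≈ 0.9628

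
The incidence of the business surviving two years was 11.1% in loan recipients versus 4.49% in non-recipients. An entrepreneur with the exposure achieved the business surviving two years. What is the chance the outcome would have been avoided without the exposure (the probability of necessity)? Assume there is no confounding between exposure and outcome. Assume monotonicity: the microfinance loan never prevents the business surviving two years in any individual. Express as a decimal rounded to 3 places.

PN ≈ 0.595

p₁ = 0.111, p₀ = 0.0449.
Under exogeneity and monotonicity, PN = (p₁ − p₀) / p₁.
PN = (0.111 − 0.0449) / 0.111 = 0.0661 / 0.111 ≈ 0.5955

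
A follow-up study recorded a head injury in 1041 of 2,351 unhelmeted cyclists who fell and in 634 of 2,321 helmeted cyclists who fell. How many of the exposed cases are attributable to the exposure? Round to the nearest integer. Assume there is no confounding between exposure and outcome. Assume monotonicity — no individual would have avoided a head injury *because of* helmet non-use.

about 399 cases

p₁ = P(outcome | exposed) = 1041/2351 = 0.44279
p₀ = P(outcome | unexposed) = 634/2321 = 0.27316
PN = (p₁ − p₀)/p₁ = (0.44279 − 0.27316) / 0.44279 ≈ 0.38310.
Attributable cases ≈ PN × (exposed cases) = 0.38310 × 1041 ≈ 398.81.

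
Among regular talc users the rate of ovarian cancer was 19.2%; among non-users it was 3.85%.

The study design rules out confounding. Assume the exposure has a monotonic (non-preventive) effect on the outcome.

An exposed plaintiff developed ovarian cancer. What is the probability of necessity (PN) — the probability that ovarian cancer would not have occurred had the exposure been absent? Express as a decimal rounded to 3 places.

PN ≈ 0.799

p₁ = 0.192, p₀ = 0.0385.
Under exogeneity and monotonicity, PN = (p₁ − p₀) / p₁.
PN = (0.192 − 0.0385) / 0.192 = 0.1535 / 0.192 ≈ 0.7995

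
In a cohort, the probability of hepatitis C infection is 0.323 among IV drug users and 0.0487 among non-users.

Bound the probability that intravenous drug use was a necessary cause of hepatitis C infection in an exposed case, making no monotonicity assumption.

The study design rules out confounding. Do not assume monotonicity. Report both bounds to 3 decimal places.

Let p₁ = 0.323, p₀ = 0.0487.
Under exogeneity alone the bounds on PN are max{0,(p₁−p₀)/p₁} ≤ PN ≤ min{1,(1−p₀)/p₁}.
  lower = (p₁ − p₀)/p₁ = 0.2743 / 0.323 ≈ 0.8492
  upper = min{1, (1 − p₀)/p₁} = 0.9513 / 0.323 ≈ 2.9452 → capped at 1

0.849 ≤ PN ≤ 1.000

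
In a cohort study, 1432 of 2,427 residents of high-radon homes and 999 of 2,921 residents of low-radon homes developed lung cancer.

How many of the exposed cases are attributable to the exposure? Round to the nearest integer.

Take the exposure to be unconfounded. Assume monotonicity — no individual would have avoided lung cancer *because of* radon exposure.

about 602 cases

p₁ = P(outcome | exposed) = 1432/2427 = 0.59003
p₀ = P(outcome | unexposed) = 999/2921 = 0.34201
PN = (p₁ − p₀)/p₁ = (0.59003 − 0.34201) / 0.59003 ≈ 0.42036.
Attributable cases ≈ PN × (exposed cases) = 0.42036 × 1432 ≈ 601.95.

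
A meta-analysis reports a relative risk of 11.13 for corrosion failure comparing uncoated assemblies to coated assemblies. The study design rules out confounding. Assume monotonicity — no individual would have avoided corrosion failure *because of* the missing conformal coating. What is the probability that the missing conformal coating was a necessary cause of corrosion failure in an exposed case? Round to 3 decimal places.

PN ≈ 0.910

Under exogeneity and monotonicity, PN = (RR − 1) / RR = 1 − 1/RR.
PN = (11.13 − 1) / 11.13 = 10.13 / 11.13 ≈ 0.9102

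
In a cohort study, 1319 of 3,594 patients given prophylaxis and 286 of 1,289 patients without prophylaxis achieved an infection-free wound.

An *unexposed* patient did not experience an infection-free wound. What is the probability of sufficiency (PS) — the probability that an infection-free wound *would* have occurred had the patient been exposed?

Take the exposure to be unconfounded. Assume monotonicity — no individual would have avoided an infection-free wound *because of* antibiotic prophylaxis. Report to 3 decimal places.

PS ≈ 0.187

p₁ = P(outcome | exposed) = 1319/3594 = 0.367
p₀ = P(outcome | unexposed) = 286/1289 = 0.22188
Under exogeneity and monotonicity, PS = (p₁ − p₀) / (1 − p₀).
PS = (0.367 − 0.22188) / (1 − 0.22188) = 0.14512 / 0.77812 ≈ 0.1865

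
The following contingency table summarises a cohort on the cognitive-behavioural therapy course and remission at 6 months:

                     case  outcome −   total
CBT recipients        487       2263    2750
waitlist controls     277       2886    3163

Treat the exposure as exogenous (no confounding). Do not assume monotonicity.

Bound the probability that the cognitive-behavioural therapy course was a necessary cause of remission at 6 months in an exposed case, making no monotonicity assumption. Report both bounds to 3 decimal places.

p₁ = P(outcome | exposed) = 487/2750 = 0.17709
p₀ = P(outcome | unexposed) = 277/3163 = 0.087575
Under exogeneity alone the bounds on PN are max{0,(p₁−p₀)/p₁} ≤ PN ≤ min{1,(1−p₀)/p₁}.
  lower = (p₁ − p₀)/p₁ = 0.089516 / 0.17709 ≈ 0.5055
  upper = min{1, (1 − p₀)/p₁} = 0.91242 / 0.17709 ≈ 5.1523 → capped at 1

0.505 ≤ PN ≤ 1.000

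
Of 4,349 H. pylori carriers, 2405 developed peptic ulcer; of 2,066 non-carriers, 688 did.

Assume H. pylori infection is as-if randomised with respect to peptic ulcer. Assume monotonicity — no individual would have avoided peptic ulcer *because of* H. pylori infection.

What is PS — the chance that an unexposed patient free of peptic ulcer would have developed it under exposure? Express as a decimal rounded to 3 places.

PS ≈ 0.330

p₁ = P(outcome | exposed) = 2405/4349 = 0.553
p₀ = P(outcome | unexposed) = 688/2066 = 0.33301
Under exogeneity and monotonicity, PS = (p₁ − p₀) / (1 − p₀).
PS = (0.553 − 0.33301) / (1 − 0.33301) = 0.21999 / 0.66699 ≈ 0.3298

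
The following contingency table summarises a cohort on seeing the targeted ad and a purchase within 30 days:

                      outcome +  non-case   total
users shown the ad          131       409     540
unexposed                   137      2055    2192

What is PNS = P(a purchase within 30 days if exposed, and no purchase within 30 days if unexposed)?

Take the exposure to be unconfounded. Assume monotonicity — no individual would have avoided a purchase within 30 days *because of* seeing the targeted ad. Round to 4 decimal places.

p₁ = P(outcome | exposed) = 131/540 = 0.24259
p₀ = P(outcome | unexposed) = 137/2192 = 0.0625
Under exogeneity and monotonicity, PNS = p₁ − p₀.
PNS = 0.24259 − 0.0625 = 0.18009

PNS ≈ 0.1801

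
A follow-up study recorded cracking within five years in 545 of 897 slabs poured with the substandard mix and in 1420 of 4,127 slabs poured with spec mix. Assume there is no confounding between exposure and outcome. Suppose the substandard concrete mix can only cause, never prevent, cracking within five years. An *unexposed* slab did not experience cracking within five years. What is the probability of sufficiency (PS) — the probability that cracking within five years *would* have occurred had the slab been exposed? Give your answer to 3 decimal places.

PS ≈ 0.402

p₁ = P(outcome | exposed) = 545/897 = 0.60758
p₀ = P(outcome | unexposed) = 1420/4127 = 0.34408
Under exogeneity and monotonicity, PS = (p₁ − p₀) / (1 − p₀).
PS = (0.60758 − 0.34408) / (1 − 0.34408) = 0.26351 / 0.65592 ≈ 0.4017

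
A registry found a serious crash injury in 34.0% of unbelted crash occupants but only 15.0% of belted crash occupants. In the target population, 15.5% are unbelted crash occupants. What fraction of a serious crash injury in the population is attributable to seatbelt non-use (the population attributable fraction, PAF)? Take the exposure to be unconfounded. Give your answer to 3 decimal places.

p₁ = 0.34, p₀ = 0.15.
Overall risk P(Y=1) = π·p₁ + (1−π)·p₀ = 0.155×0.34 + 0.845×0.15 = 0.17945.
Under exogeneity, PAF = [P(Y=1) − p₀] / P(Y=1).
PAF = (0.17945 − 0.15) / 0.17945 ≈ 0.1641

PAF ≈ 0.164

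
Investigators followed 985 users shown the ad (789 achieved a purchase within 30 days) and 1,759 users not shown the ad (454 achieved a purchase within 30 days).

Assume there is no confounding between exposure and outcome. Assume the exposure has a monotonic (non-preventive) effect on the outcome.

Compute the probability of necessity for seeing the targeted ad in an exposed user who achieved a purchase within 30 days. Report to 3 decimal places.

PN ≈ 0.678

p₁ = P(outcome | exposed) = 789/985 = 0.80102
p₀ = P(outcome | unexposed) = 454/1759 = 0.2581
Under exogeneity and monotonicity, PN = (p₁ − p₀) / p₁.
PN = (0.80102 − 0.2581) / 0.80102 = 0.54291 / 0.80102 ≈ 0.6778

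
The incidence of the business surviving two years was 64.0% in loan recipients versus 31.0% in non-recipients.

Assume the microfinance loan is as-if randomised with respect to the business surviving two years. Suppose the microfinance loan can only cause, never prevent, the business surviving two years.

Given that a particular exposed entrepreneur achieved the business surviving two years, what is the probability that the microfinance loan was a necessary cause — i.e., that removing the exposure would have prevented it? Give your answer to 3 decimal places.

p₁ = 0.64, p₀ = 0.31.
Under exogeneity and monotonicity, PN = (p₁ − p₀) / p₁.
PN = (0.64 − 0.31) / 0.64 = 0.33 / 0.64 ≈ 0.5156

PN ≈ 0.516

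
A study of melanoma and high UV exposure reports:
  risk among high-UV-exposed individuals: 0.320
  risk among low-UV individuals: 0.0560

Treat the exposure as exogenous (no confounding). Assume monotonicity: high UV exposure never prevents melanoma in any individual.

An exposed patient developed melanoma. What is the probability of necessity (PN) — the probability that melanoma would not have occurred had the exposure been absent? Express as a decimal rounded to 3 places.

PN ≈ 0.825

Let p₁ = 0.32, p₀ = 0.056.
Under exogeneity and monotonicity, PN = (p₁ − p₀) / p₁.
PN = (0.32 − 0.056) / 0.32 = 0.264 / 0.32 ≈ 0.8250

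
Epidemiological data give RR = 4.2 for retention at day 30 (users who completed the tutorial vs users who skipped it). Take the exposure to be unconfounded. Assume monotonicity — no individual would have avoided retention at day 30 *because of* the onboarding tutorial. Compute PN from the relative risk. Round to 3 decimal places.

Under exogeneity and monotonicity, PN = (RR − 1) / RR = 1 − 1/RR.
PN = (4.2 − 1) / 4.2 = 3.2 / 4.2 ≈ 0.7619

PN ≈ 0.762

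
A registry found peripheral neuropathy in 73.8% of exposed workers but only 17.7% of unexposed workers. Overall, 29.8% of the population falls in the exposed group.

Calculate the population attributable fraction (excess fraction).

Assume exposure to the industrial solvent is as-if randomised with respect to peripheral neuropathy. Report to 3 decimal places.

PAF ≈ 0.486

p₁ = 0.738, p₀ = 0.177.
Overall risk P(Y=1) = π·p₁ + (1−π)·p₀ = 0.298×0.738 + 0.702×0.177 = 0.34418.
Under exogeneity, PAF = [P(Y=1) − p₀] / P(Y=1).
PAF = (0.34418 − 0.177) / 0.34418 ≈ 0.4857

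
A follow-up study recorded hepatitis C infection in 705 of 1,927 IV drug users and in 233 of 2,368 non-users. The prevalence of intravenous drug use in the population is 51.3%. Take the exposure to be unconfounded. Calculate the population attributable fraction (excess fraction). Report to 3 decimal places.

p₁ = P(outcome | exposed) = 705/1927 = 0.36585
p₀ = P(outcome | unexposed) = 233/2368 = 0.098395
Overall risk P(Y=1) = π·p₁ + (1−π)·p₀ = 0.513×0.36585 + 0.487×0.098395 = 0.2356.
Under exogeneity, PAF = [P(Y=1) − p₀] / P(Y=1).
PAF = (0.2356 − 0.098395) / 0.2356 ≈ 0.5824

PAF ≈ 0.582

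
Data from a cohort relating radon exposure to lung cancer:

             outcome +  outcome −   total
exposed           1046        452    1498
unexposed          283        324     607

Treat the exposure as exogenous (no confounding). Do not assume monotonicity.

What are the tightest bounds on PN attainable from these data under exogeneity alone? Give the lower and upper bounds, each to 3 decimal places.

0.332 ≤ PN ≤ 0.764

p₁ = P(outcome | exposed) = 1046/1498 = 0.69826
p₀ = P(outcome | unexposed) = 283/607 = 0.46623
Under exogeneity alone the bounds on PN are max{0,(p₁−p₀)/p₁} ≤ PN ≤ min{1,(1−p₀)/p₁}.
  lower = (p₁ − p₀)/p₁ = 0.23204 / 0.69826 ≈ 0.3323
  upper = min{1, (1 − p₀)/p₁} = 0.53377 / 0.69826 ≈ 0.7644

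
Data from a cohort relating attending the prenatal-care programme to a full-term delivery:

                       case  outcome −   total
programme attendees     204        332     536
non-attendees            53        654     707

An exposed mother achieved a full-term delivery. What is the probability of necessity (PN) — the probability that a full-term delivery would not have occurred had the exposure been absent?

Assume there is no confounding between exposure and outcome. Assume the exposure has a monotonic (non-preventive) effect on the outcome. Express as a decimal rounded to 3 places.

p₁ = P(outcome | exposed) = 204/536 = 0.3806
p₀ = P(outcome | unexposed) = 53/707 = 0.074965
Under exogeneity and monotonicity, PN = (p₁ − p₀) / p₁.
PN = (0.3806 − 0.074965) / 0.3806 = 0.30563 / 0.3806 ≈ 0.8030

PN ≈ 0.803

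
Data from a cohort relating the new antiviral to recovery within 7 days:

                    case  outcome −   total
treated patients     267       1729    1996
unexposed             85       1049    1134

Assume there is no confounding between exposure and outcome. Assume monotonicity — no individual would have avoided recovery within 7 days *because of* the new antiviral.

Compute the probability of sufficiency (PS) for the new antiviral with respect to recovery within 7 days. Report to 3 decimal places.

p₁ = P(outcome | exposed) = 267/1996 = 0.13377
p₀ = P(outcome | unexposed) = 85/1134 = 0.074956
Under exogeneity and monotonicity, PS = (p₁ − p₀) / (1 − p₀).
PS = (0.13377 − 0.074956) / (1 − 0.074956) = 0.058812 / 0.92504 ≈ 0.0636

PS ≈ 0.064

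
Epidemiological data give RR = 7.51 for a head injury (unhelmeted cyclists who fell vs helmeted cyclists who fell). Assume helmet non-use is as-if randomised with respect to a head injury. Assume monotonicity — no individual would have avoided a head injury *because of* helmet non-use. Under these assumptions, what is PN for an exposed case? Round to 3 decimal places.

PN ≈ 0.867

Under exogeneity and monotonicity, PN = (RR − 1) / RR = 1 − 1/RR.
PN = (7.51 − 1) / 7.51 = 6.51 / 7.51 ≈ 0.8668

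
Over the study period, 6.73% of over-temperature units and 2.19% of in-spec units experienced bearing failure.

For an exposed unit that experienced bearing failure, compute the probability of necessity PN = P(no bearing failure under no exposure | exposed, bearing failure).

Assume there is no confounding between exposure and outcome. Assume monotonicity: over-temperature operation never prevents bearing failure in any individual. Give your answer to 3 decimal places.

PN ≈ 0.675

p₁ = 0.0673, p₀ = 0.0219.
Under exogeneity and monotonicity, PN = (p₁ − p₀) / p₁.
PN = (0.0673 − 0.0219) / 0.0673 = 0.0454 / 0.0673 ≈ 0.6746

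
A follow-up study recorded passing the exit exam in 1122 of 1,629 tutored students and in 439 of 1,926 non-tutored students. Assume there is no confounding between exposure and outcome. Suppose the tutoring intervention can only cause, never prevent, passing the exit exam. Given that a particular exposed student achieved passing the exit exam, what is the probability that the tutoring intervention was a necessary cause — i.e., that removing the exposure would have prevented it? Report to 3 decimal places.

PN ≈ 0.669

p₁ = P(outcome | exposed) = 1122/1629 = 0.68877
p₀ = P(outcome | unexposed) = 439/1926 = 0.22793
Under exogeneity and monotonicity, PN = (p₁ − p₀) / p₁.
PN = (0.68877 − 0.22793) / 0.68877 = 0.46083 / 0.68877 ≈ 0.6691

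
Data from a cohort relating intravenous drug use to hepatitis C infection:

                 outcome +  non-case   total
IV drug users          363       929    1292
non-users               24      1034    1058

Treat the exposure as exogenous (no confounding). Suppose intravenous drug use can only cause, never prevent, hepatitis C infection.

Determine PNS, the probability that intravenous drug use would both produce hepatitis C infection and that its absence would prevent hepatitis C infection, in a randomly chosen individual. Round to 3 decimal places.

PNS ≈ 0.258

p₁ = P(outcome | exposed) = 363/1292 = 0.28096
p₀ = P(outcome | unexposed) = 24/1058 = 0.022684
Under exogeneity and monotonicity, PNS = p₁ − p₀.
PNS = 0.28096 − 0.022684 = 0.25828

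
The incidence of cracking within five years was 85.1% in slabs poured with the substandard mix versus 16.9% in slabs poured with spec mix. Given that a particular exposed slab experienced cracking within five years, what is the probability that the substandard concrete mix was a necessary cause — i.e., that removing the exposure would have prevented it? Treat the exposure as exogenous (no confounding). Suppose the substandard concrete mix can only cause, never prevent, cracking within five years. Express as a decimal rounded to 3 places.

p₁ = 0.851, p₀ = 0.169.
Under exogeneity and monotonicity, PN = (p₁ − p₀) / p₁.
PN = (0.851 − 0.169) / 0.851 = 0.682 / 0.851 ≈ 0.8014

PN ≈ 0.801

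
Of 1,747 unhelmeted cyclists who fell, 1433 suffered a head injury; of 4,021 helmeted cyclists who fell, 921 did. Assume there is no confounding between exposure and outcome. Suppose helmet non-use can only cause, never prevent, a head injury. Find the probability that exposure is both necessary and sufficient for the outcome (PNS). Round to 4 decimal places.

p₁ = P(outcome | exposed) = 1433/1747 = 0.82026
p₀ = P(outcome | unexposed) = 921/4021 = 0.22905
Under exogeneity and monotonicity, PNS = p₁ − p₀.
PNS = 0.82026 − 0.22905 = 0.59122

PNS ≈ 0.5912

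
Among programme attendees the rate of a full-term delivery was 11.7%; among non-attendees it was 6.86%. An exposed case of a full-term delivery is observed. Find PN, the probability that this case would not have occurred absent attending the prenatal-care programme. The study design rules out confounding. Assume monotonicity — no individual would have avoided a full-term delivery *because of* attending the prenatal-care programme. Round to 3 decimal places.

PN ≈ 0.414

p₁ = 0.117, p₀ = 0.0686.
Under exogeneity and monotonicity, PN = (p₁ − p₀) / p₁.
PN = (0.117 − 0.0686) / 0.117 = 0.0484 / 0.117 ≈ 0.4137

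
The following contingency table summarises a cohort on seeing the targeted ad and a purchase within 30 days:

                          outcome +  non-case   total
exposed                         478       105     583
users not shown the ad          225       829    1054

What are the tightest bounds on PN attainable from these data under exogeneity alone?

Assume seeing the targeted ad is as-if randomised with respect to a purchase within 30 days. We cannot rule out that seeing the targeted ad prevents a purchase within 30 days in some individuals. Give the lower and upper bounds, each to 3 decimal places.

p₁ = P(outcome | exposed) = 478/583 = 0.8199
p₀ = P(outcome | unexposed) = 225/1054 = 0.21347
Under exogeneity alone the bounds on PN are max{0,(p₁−p₀)/p₁} ≤ PN ≤ min{1,(1−p₀)/p₁}.
  lower = (p₁ − p₀)/p₁ = 0.60642 / 0.8199 ≈ 0.7396
  upper = min{1, (1 − p₀)/p₁} = 0.78653 / 0.8199 ≈ 0.9593

0.740 ≤ PN ≤ 0.959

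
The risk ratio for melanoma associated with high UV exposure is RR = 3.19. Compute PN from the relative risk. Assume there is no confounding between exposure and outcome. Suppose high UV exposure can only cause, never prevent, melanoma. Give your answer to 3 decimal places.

PN ≈ 0.687

Under exogeneity and monotonicity, PN = (RR − 1) / RR = 1 − 1/RR.
PN = (3.19 − 1) / 3.19 = 2.19 / 3.19 ≈ 0.6865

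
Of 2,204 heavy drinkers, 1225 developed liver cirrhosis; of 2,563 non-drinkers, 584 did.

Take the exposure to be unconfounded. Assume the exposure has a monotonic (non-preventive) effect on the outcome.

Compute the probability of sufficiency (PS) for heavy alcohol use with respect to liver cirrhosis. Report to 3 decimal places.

PS ≈ 0.425

p₁ = P(outcome | exposed) = 1225/2204 = 0.55581
p₀ = P(outcome | unexposed) = 584/2563 = 0.22786
Under exogeneity and monotonicity, PS = (p₁ − p₀) / (1 − p₀).
PS = (0.55581 − 0.22786) / (1 − 0.22786) = 0.32795 / 0.77214 ≈ 0.4247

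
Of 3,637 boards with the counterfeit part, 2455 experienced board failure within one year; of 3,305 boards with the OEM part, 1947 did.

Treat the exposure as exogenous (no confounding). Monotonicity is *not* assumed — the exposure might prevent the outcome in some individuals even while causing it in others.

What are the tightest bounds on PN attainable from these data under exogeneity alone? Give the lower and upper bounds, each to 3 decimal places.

0.127 ≤ PN ≤ 0.609

p₁ = P(outcome | exposed) = 2455/3637 = 0.67501
p₀ = P(outcome | unexposed) = 1947/3305 = 0.58911
Under exogeneity alone the bounds on PN are max{0,(p₁−p₀)/p₁} ≤ PN ≤ min{1,(1−p₀)/p₁}.
  lower = (p₁ − p₀)/p₁ = 0.085899 / 0.67501 ≈ 0.1273
  upper = min{1, (1 − p₀)/p₁} = 0.41089 / 0.67501 ≈ 0.6087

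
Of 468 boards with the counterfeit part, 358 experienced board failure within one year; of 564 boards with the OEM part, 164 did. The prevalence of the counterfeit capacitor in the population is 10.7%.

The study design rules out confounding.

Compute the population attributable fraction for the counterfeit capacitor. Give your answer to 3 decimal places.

p₁ = P(outcome | exposed) = 358/468 = 0.76496
p₀ = P(outcome | unexposed) = 164/564 = 0.29078
Overall risk P(Y=1) = π·p₁ + (1−π)·p₀ = 0.107×0.76496 + 0.893×0.29078 = 0.34152.
Under exogeneity, PAF = [P(Y=1) − p₀] / P(Y=1).
PAF = (0.34152 − 0.29078) / 0.34152 ≈ 0.1486

PAF ≈ 0.149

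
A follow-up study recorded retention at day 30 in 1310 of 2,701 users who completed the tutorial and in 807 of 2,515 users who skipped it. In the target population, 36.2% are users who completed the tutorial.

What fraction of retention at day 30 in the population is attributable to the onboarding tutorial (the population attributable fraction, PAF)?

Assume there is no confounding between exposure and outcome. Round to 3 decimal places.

PAF ≈ 0.156

p₁ = P(outcome | exposed) = 1310/2701 = 0.48501
p₀ = P(outcome | unexposed) = 807/2515 = 0.32087
Overall risk P(Y=1) = π·p₁ + (1−π)·p₀ = 0.362×0.48501 + 0.638×0.32087 = 0.38029.
Under exogeneity, PAF = [P(Y=1) − p₀] / P(Y=1).
PAF = (0.38029 − 0.32087) / 0.38029 ≈ 0.1562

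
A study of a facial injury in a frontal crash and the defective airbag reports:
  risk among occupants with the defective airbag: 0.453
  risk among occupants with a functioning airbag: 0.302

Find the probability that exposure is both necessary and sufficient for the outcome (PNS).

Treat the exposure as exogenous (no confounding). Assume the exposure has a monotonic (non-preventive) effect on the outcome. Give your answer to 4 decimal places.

PNS ≈ 0.1510

Let p₁ = 0.453, p₀ = 0.302.
Under exogeneity and monotonicity, PNS = p₁ − p₀.
PNS = 0.453 − 0.302 = 0.151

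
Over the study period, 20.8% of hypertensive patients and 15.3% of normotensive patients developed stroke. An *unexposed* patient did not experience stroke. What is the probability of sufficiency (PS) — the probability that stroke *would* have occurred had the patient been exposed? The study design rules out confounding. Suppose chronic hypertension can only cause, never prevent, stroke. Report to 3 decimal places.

p₁ = 0.208, p₀ = 0.153.
Under exogeneity and monotonicity, PS = (p₁ − p₀) / (1 − p₀).
PS = (0.208 − 0.153) / (1 − 0.153) = 0.055 / 0.847 ≈ 0.0649

PS ≈ 0.065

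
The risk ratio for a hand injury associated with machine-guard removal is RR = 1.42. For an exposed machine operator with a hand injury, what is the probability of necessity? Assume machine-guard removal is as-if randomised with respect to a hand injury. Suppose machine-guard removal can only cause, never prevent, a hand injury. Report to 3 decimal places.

PN ≈ 0.296

Under exogeneity and monotonicity, PN = (RR − 1) / RR = 1 − 1/RR.
PN = (1.42 − 1) / 1.42 = 0.42 / 1.42 ≈ 0.2958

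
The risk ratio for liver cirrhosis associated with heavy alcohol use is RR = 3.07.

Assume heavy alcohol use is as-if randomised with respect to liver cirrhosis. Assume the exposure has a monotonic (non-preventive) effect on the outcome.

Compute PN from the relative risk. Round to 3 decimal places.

PN ≈ 0.674

Under exogeneity and monotonicity, PN = (RR − 1) / RR = 1 − 1/RR.
PN = (3.07 − 1) / 3.07 = 2.07 / 3.07 ≈ 0.6743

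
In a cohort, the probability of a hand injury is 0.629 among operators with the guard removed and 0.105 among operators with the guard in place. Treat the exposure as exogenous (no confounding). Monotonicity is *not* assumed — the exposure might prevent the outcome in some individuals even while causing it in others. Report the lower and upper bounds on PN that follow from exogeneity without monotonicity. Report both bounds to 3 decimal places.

0.833 ≤ PN ≤ 1.000

Let p₁ = 0.629, p₀ = 0.105.
Under exogeneity alone the bounds on PN are max{0,(p₁−p₀)/p₁} ≤ PN ≤ min{1,(1−p₀)/p₁}.
  lower = (p₁ − p₀)/p₁ = 0.524 / 0.629 ≈ 0.8331
  upper = min{1, (1 − p₀)/p₁} = 0.895 / 0.629 ≈ 1.4229 → capped at 1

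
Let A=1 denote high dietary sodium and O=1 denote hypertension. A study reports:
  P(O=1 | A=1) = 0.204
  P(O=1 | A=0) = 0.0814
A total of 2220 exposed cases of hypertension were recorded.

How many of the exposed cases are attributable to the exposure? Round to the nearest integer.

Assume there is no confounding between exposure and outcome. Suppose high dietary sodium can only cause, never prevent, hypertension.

about 1334 cases

Let p₁ = 0.204, p₀ = 0.0814.
PN = (p₁ − p₀)/p₁ = (0.204 − 0.0814) / 0.204 ≈ 0.60098.
Attributable cases ≈ PN × (exposed cases) = 0.60098 × 2220 ≈ 1334.18.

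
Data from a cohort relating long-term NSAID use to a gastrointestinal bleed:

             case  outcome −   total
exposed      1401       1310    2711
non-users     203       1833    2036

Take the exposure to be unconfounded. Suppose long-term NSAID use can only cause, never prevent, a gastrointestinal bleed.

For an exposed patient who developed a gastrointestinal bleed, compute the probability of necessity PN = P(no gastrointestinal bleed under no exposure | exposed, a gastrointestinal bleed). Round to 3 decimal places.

p₁ = P(outcome | exposed) = 1401/2711 = 0.51678
p₀ = P(outcome | unexposed) = 203/2036 = 0.099705
Under exogeneity and monotonicity, PN = (p₁ − p₀)/p₁.
PN = (0.51678 − 0.099705) / 0.51678 ≈ 0.8071

PN ≈ 0.807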